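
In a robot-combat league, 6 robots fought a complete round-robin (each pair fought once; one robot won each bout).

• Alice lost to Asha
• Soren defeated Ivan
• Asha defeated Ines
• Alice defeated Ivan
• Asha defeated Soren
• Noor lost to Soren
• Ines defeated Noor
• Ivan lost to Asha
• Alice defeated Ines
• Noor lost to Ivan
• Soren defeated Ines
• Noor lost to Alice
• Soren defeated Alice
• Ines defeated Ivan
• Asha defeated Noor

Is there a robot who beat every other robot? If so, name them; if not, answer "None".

Asha has 5 wins out of 5 opponents — a perfect record.

Asha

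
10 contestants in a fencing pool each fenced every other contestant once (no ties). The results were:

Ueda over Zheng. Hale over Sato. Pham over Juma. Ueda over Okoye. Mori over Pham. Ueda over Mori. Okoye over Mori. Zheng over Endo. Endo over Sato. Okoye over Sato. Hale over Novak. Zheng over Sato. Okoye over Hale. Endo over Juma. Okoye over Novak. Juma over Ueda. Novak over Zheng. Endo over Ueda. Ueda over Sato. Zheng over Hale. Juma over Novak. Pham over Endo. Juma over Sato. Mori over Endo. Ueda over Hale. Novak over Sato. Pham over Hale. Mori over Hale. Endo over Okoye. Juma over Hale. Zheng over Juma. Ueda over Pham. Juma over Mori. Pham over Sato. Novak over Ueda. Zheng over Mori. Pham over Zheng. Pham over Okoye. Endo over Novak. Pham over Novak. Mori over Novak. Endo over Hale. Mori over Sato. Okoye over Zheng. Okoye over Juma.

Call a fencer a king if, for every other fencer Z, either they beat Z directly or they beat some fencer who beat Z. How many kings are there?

Ueda reaches everyone (king).
Mori reaches everyone (king).
Juma reaches everyone (king).
Hale cannot reach Mori, Juma, Pham, Okoye, Endo in two steps.
Novak reaches everyone (king).
Zheng reaches everyone (king).
Pham reaches everyone (king).
Okoye reaches everyone (king).
Sato cannot reach Ueda, Mori, Juma, Hale, Novak, Zheng, Pham, Okoye, Endo in two steps.
Endo reaches everyone (king).
Kings: Ueda, Mori, Juma, Novak, Zheng, Pham, Okoye, Endo — 8.

8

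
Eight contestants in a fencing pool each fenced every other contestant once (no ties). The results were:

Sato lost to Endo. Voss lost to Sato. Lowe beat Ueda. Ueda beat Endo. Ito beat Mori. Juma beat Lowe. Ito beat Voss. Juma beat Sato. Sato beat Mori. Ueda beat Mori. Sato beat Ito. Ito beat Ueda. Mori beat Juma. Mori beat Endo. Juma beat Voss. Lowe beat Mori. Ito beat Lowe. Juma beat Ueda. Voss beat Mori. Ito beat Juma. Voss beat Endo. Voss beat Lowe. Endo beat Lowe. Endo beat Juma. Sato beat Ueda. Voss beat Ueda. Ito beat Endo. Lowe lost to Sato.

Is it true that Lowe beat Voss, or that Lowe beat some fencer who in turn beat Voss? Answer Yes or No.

No

Lowe did not beat Voss directly.
Lowe beat Mori, Ueda, but each of them lost to Voss. No two-step path.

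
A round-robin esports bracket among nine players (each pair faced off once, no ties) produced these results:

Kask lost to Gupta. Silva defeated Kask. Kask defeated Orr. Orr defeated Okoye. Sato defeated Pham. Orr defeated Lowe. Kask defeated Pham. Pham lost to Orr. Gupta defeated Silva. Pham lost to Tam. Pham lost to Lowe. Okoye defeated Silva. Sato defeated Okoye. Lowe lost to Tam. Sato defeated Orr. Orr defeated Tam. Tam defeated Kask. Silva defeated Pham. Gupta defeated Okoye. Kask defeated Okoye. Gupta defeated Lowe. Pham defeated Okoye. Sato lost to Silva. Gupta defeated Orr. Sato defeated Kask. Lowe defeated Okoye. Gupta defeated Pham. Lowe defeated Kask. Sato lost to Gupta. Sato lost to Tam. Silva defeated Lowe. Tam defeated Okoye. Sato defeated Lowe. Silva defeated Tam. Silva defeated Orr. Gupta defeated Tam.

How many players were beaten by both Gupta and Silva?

Gupta beat: Sato, Orr, Kask, Tam, Pham, Silva, Okoye, Lowe.
Silva beat: Sato, Orr, Kask, Tam, Pham, Lowe.
Both beat: Sato, Orr, Kask, Tam, Pham, Lowe — 6.

6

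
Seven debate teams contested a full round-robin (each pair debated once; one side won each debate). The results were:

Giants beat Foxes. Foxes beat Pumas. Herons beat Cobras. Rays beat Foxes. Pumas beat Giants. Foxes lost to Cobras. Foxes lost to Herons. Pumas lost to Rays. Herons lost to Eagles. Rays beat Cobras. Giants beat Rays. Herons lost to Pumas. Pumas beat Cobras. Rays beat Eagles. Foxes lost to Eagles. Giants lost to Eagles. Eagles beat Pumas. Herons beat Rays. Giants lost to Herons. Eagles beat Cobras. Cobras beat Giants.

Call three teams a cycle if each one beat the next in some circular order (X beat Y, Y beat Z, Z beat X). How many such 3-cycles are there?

8

Win totals: Herons 4, Giants 2, Cobras 2, Foxes 1, Rays 4, Eagles 5, Pumas 3.
A team with w wins dominates both others in C(w,2) triples; summing gives 6 + 1 + 1 + 0 + 6 + 10 + 3 = 27 transitive triples.
Total triples C(7,3) = 35, so cyclic triples = 35 − 27 = 8.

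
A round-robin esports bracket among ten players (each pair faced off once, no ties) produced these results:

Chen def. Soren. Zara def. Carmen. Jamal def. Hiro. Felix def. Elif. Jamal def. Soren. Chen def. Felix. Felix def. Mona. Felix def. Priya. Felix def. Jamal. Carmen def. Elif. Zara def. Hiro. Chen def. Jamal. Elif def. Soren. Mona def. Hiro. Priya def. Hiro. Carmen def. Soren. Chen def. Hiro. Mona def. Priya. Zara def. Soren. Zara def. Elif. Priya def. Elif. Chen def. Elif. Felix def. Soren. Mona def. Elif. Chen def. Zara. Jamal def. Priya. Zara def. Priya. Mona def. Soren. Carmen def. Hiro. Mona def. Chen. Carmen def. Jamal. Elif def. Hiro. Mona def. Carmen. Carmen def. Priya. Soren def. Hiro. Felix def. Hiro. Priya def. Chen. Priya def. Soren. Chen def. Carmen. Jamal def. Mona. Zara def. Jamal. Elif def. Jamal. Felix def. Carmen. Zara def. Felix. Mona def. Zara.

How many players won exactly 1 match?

1

Win totals: Elif 3, Chen 7, Jamal 4, Priya 4, Soren 1, Felix 7, Zara 7, Carmen 5, Mona 7, Hiro 0.
Exactly 1: Soren — 1 player.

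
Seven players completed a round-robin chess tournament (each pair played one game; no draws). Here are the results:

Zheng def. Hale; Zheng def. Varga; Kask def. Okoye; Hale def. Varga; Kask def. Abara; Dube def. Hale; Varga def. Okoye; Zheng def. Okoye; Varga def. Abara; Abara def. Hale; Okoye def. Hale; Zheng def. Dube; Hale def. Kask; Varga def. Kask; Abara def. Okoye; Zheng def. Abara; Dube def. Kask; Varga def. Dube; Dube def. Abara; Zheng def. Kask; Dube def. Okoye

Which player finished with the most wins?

Zheng

Win totals: Dube 4, Abara 2, Hale 2, Zheng 6, Kask 2, Varga 4, Okoye 1.
Zheng leads with 6 wins (next highest: 4).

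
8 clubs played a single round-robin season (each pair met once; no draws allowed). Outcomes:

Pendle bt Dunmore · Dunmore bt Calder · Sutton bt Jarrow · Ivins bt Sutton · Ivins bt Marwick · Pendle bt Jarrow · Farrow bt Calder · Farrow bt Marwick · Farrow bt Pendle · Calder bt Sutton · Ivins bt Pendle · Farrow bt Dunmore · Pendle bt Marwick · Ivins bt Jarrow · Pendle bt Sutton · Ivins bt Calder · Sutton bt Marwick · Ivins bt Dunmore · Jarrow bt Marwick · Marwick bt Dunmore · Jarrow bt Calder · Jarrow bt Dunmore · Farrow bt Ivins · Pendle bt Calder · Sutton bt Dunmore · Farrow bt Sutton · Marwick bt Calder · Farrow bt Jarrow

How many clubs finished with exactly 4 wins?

0

Win totals: Farrow 7, Sutton 3, Marwick 2, Ivins 6, Dunmore 1, Jarrow 3, Pendle 5, Calder 1.
No club has exactly 4 wins.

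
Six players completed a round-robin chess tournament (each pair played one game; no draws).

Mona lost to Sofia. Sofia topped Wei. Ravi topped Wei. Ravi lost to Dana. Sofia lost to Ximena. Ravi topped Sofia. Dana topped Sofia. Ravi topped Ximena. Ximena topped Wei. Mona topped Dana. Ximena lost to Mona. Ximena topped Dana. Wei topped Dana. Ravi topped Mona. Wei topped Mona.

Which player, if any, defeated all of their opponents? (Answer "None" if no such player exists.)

Highest win total is Ravi with 4 (out of 5 possible).
Ravi lost to Dana, so no player went undefeated.

None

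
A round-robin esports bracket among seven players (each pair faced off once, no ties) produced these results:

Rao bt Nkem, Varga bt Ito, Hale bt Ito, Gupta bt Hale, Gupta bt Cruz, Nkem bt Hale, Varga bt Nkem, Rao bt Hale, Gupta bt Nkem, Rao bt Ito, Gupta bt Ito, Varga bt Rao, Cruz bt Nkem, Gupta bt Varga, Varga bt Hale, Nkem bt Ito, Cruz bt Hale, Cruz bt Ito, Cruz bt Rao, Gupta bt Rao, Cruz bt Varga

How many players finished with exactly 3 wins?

1

Win totals: Varga 4, Rao 3, Gupta 6, Hale 1, Nkem 2, Cruz 5, Ito 0.
Exactly 3: Rao — 1 player.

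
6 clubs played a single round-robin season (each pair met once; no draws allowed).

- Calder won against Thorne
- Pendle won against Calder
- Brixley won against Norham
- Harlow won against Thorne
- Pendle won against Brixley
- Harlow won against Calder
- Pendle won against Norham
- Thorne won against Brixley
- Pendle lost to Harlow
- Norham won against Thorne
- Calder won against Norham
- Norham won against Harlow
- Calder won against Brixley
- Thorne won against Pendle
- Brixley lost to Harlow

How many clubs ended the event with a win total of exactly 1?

1

Win totals: Pendle 3, Harlow 4, Brixley 1, Calder 3, Norham 2, Thorne 2.
Exactly 1: Brixley — 1 club.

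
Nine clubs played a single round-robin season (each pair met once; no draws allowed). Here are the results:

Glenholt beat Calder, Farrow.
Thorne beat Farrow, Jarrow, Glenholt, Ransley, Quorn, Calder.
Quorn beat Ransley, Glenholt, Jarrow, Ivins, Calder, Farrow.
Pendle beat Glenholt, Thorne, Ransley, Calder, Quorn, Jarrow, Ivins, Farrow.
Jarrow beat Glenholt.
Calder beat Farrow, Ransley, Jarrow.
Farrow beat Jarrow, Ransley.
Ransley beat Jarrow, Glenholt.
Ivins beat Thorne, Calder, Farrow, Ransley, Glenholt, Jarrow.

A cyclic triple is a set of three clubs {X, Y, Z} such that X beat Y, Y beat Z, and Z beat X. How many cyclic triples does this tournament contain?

5

Win totals: Jarrow 1, Calder 3, Ransley 2, Farrow 2, Ivins 6, Glenholt 2, Pendle 8, Thorne 6, Quorn 6.
A club with w wins dominates both others in C(w,2) triples; summing gives 0 + 3 + 1 + 1 + 15 + 1 + 28 + 15 + 15 = 79 transitive triples.
Total triples C(9,3) = 84, so cyclic triples = 84 − 79 = 5.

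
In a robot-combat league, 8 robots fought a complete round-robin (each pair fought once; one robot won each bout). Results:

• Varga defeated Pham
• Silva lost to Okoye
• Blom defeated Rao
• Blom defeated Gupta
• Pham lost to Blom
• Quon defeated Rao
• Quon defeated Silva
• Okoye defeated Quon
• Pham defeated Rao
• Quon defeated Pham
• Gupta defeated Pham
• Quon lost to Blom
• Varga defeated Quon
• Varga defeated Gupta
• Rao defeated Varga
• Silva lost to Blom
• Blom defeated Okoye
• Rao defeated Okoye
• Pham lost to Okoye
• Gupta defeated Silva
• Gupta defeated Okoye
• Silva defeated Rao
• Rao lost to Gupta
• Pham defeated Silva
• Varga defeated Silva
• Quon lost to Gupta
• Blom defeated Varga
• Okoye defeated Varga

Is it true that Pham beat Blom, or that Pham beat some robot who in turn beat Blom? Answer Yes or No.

No

Pham did not beat Blom directly.
Pham beat Silva, Rao, but each of them lost to Blom. No two-step path.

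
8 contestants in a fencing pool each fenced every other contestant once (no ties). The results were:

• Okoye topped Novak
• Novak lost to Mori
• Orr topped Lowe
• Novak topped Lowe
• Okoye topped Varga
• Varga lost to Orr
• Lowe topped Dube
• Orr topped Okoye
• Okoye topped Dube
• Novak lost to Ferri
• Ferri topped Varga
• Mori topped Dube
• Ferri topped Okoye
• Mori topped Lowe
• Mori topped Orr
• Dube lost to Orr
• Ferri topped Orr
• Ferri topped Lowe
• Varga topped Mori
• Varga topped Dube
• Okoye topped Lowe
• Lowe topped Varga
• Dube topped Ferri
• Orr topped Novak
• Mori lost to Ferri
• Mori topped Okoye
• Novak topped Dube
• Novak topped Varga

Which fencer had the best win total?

Win totals: Orr 5, Novak 3, Mori 5, Ferri 6, Okoye 4, Dube 1, Lowe 2, Varga 2.
Ferri leads with 6 wins (next highest: 5).

Ferri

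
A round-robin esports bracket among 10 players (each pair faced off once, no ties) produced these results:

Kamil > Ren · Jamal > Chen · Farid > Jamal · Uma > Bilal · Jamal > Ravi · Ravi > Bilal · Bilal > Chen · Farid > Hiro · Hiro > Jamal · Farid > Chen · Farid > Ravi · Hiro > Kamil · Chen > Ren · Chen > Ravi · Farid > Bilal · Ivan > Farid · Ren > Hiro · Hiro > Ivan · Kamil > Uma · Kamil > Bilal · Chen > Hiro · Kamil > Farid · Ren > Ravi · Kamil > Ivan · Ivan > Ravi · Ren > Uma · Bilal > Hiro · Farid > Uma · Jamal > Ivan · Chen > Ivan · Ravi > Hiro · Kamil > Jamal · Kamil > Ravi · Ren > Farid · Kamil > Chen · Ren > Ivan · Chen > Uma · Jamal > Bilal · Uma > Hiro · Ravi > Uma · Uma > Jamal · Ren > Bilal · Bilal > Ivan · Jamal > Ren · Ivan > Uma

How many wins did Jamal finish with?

Jamal's results: beat Ivan, Ravi, Bilal, Chen, Ren; lost to Uma, Hiro, Kamil, Farid.
That is 5 wins.

5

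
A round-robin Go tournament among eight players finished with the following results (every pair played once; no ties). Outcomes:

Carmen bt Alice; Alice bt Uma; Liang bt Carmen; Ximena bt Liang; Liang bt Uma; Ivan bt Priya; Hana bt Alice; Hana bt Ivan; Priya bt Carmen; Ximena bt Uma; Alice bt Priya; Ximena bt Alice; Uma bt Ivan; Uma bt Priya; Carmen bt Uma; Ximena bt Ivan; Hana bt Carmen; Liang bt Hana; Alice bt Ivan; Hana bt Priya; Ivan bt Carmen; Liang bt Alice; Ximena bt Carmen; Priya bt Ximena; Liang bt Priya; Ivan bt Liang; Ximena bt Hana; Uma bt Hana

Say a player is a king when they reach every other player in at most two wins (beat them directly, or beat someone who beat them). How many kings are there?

Uma reaches everyone (king).
Ximena reaches everyone (king).
Carmen cannot reach Ximena, Liang in two steps.
Ivan reaches everyone (king).
Priya reaches everyone (king).
Hana reaches everyone (king).
Liang reaches everyone (king).
Alice reaches everyone (king).
Kings: Uma, Ximena, Ivan, Priya, Hana, Liang, Alice — 7.

7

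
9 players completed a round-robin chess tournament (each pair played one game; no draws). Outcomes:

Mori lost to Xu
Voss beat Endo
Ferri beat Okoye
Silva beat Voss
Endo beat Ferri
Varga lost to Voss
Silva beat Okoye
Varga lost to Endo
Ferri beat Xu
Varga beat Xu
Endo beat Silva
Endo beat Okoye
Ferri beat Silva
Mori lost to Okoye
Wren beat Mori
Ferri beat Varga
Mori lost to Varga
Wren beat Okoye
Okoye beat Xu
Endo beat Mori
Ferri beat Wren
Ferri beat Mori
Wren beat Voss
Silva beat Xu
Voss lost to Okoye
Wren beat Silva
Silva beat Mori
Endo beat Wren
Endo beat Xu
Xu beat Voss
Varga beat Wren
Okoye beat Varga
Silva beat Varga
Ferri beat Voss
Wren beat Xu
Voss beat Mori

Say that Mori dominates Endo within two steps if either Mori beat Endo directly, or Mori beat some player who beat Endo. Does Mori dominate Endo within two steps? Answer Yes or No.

Mori did not beat Endo directly.
Mori beat no one, so there is no intermediate player.

No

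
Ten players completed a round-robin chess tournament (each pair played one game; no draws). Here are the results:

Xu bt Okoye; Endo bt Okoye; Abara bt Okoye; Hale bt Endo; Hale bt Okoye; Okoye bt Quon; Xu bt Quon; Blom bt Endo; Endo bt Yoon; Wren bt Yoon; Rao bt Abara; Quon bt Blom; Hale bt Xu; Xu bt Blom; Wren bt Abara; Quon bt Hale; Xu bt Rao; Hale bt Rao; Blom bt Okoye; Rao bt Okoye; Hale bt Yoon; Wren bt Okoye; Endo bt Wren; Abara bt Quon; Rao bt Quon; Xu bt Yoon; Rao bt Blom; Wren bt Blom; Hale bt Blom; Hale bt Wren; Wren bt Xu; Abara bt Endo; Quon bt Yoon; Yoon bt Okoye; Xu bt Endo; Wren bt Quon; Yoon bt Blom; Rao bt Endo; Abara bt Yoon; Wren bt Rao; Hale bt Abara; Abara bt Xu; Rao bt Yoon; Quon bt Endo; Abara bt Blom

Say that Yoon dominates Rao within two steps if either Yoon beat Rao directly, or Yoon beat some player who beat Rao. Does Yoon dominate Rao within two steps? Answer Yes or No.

No

Yoon did not beat Rao directly.
Yoon beat Okoye, Blom, but each of them lost to Rao. No two-step path.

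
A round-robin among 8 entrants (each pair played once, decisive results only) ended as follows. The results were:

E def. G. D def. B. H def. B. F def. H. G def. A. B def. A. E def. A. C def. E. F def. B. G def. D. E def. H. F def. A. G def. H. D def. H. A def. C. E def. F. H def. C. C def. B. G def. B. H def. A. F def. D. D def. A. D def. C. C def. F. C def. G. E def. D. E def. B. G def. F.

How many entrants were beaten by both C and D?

C beat: B, E, F, G.
D beat: A, B, C, H.
Both beat: B — 1.

1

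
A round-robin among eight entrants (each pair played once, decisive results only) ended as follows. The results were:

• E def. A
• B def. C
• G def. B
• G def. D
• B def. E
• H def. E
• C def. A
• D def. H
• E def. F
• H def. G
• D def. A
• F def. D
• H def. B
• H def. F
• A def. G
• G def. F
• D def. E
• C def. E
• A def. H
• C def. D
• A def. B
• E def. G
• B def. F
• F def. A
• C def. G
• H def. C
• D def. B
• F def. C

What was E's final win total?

E's results: beat A, F, G; lost to B, C, D, H.
That is 3 wins.

3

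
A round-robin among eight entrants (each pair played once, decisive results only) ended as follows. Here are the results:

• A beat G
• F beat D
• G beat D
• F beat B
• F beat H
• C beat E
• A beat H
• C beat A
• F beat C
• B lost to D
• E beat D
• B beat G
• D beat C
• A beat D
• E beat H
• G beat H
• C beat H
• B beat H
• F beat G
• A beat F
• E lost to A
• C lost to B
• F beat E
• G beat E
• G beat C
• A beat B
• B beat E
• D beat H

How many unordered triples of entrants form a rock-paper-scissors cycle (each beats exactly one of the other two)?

Win totals: A 6, B 4, C 3, D 3, E 2, F 6, G 4, H 0.
An entrant with w wins dominates both others in C(w,2) triples; summing gives 15 + 6 + 3 + 3 + 1 + 15 + 6 + 0 = 49 transitive triples.
Total triples C(8,3) = 56, so cyclic triples = 56 − 49 = 7.

7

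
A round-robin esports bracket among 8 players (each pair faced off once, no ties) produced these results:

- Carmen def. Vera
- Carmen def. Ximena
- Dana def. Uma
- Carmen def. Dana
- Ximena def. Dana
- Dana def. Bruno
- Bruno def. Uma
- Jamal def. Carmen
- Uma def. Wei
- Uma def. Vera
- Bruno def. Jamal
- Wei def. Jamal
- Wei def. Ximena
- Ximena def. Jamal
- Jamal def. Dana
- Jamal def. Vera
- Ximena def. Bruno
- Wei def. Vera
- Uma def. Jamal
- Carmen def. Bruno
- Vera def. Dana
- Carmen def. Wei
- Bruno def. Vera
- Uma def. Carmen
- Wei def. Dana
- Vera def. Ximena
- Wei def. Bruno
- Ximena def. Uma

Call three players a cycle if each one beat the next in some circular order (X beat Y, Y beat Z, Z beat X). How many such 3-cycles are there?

16

Win totals: Jamal 3, Bruno 3, Wei 5, Vera 2, Ximena 4, Uma 4, Dana 2, Carmen 5.
A player with w wins dominates both others in C(w,2) triples; summing gives 3 + 3 + 10 + 1 + 6 + 6 + 1 + 10 = 40 transitive triples.
Total triples C(8,3) = 56, so cyclic triples = 56 − 40 = 16.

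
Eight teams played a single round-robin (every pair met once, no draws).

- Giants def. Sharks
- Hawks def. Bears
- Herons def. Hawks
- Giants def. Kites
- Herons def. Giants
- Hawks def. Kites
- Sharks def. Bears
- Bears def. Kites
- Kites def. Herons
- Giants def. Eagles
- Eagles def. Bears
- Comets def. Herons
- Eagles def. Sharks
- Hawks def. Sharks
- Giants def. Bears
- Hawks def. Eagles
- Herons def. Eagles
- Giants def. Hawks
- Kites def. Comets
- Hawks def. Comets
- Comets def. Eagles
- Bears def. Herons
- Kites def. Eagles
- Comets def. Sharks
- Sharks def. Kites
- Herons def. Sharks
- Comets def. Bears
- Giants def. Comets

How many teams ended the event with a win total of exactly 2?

Win totals: Sharks 2, Hawks 5, Herons 4, Kites 3, Bears 2, Giants 6, Comets 4, Eagles 2.
Exactly 2: Sharks, Bears, Eagles — 3 teams.

3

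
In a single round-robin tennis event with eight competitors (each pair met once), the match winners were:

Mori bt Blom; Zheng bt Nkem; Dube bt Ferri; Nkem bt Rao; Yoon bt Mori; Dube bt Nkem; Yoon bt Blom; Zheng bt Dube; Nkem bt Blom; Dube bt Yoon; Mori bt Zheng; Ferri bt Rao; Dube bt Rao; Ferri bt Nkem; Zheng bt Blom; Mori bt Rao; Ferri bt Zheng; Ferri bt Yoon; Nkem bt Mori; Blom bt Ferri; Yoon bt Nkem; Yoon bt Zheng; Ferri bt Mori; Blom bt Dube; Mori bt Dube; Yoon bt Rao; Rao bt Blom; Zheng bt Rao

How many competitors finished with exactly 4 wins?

3

Win totals: Nkem 3, Zheng 4, Mori 4, Yoon 5, Dube 4, Ferri 5, Blom 2, Rao 1.
Exactly 4: Zheng, Mori, Dube — 3 competitors.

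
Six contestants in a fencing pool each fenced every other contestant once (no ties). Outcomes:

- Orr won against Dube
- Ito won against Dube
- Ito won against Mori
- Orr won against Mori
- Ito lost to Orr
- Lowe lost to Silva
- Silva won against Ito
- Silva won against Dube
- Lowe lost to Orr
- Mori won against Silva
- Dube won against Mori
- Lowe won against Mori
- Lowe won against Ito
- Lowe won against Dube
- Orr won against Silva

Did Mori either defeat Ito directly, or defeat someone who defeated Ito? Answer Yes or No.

Yes

Mori did not beat Ito directly.
Mori beat Silva. Of those, Silva beat Ito.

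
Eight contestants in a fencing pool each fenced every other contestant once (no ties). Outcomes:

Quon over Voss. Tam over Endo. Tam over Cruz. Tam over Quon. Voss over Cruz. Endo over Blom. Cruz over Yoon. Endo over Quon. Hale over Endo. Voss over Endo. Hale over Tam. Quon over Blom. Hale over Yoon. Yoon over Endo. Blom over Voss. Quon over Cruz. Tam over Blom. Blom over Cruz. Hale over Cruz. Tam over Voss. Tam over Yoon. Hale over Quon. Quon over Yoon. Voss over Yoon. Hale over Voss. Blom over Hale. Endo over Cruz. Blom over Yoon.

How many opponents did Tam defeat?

6

Tam's results: beat Yoon, Voss, Endo, Blom, Cruz, Quon; lost to Hale.
That is 6 wins.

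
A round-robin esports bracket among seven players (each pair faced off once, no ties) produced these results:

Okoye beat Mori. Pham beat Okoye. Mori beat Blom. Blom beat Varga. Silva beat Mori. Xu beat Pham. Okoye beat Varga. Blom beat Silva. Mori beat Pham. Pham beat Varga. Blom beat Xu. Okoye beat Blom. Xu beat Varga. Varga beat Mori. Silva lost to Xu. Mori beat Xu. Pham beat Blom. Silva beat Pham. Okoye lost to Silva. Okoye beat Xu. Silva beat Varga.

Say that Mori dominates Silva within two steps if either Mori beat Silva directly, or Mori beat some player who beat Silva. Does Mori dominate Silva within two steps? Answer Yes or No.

Mori did not beat Silva directly.
Mori beat Pham, Xu, Blom. Of those, Xu beat Silva.

Yes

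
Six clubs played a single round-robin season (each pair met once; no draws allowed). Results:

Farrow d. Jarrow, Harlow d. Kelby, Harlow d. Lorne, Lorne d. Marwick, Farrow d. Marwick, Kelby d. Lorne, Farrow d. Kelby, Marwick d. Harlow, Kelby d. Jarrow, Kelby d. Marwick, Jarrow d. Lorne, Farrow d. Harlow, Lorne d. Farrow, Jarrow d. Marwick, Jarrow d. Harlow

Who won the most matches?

Win totals: Harlow 2, Jarrow 3, Lorne 2, Farrow 4, Marwick 1, Kelby 3.
Farrow leads with 4 wins (next highest: 3).

Farrow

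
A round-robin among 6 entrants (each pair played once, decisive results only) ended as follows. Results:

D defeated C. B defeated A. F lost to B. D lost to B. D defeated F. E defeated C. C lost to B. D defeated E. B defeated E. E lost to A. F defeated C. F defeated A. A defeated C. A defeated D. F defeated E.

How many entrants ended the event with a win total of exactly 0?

1

Win totals: A 3, B 5, C 0, D 3, E 1, F 3.
Exactly 0: C — 1 entrant.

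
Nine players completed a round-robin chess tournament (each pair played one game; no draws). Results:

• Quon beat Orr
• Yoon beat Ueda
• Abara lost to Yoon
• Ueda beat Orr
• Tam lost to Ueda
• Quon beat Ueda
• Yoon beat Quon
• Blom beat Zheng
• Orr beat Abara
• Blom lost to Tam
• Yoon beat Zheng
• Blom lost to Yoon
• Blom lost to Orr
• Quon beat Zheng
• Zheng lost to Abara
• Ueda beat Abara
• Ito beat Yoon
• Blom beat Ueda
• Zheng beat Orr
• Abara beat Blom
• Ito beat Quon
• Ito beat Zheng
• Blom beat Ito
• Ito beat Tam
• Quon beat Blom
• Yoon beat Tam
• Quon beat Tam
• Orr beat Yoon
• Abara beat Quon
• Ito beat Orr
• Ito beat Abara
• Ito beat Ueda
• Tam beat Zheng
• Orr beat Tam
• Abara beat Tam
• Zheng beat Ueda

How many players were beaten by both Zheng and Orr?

Zheng beat: Ueda, Orr.
Orr beat: Yoon, Tam, Abara, Blom.
No one was beaten by both.

0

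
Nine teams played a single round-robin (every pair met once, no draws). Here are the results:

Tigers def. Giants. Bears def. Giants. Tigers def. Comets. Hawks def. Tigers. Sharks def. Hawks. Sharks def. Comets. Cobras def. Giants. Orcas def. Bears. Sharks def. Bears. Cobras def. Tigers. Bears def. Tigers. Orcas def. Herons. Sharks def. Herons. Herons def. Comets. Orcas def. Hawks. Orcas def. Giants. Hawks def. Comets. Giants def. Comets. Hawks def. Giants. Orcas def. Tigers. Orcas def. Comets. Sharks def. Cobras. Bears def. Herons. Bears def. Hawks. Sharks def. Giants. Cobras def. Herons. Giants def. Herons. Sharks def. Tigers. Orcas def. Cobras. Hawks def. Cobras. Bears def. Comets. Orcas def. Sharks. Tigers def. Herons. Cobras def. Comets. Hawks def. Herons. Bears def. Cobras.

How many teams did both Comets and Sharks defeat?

Comets beat: no one.
Sharks beat: Hawks, Herons, Cobras, Bears, Comets, Tigers, Giants.
No one was beaten by both.

0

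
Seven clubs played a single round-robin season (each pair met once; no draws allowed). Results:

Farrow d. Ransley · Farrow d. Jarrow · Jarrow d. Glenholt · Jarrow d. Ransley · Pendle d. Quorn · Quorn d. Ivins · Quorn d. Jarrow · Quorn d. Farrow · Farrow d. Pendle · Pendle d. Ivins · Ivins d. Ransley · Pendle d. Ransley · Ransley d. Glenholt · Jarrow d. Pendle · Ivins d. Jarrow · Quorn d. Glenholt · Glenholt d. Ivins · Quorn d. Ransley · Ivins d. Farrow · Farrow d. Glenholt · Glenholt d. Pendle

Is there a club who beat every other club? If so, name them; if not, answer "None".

Highest win total is Quorn with 5 (out of 6 possible).
Quorn lost to Pendle, so no club went undefeated.

None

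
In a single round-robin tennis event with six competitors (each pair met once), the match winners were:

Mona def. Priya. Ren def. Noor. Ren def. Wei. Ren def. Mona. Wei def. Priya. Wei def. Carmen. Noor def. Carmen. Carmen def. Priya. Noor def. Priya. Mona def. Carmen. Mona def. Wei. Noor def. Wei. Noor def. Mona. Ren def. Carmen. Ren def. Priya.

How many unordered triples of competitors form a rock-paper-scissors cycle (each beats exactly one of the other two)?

0

Win totals: Mona 3, Wei 2, Ren 5, Noor 4, Priya 0, Carmen 1.
A competitor with w wins dominates both others in C(w,2) triples; summing gives 3 + 1 + 10 + 6 + 0 + 0 = 20 transitive triples.
Total triples C(6,3) = 20, so cyclic triples = 20 − 20 = 0.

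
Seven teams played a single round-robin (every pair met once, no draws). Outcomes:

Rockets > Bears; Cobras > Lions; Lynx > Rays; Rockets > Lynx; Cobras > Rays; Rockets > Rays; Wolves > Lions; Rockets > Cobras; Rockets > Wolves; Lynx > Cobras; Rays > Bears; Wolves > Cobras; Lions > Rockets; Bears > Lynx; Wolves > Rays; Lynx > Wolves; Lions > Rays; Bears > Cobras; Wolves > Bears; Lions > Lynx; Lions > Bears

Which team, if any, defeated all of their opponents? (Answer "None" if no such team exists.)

None

Highest win total is Rockets with 5 (out of 6 possible).
Rockets lost to Lions, so no team went undefeated.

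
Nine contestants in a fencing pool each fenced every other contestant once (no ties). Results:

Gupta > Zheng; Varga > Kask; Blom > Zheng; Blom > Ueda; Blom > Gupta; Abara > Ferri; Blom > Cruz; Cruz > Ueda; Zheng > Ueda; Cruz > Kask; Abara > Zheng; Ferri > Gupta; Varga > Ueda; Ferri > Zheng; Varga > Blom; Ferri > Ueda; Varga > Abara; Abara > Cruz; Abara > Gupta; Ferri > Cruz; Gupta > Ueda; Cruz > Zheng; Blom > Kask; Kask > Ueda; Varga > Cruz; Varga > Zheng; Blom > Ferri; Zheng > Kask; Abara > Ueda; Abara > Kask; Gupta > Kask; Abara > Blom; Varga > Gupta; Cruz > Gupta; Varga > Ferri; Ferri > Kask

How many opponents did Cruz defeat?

Cruz's results: beat Gupta, Ueda, Kask, Zheng; lost to Blom, Ferri, Abara, Varga.
That is 4 wins.

4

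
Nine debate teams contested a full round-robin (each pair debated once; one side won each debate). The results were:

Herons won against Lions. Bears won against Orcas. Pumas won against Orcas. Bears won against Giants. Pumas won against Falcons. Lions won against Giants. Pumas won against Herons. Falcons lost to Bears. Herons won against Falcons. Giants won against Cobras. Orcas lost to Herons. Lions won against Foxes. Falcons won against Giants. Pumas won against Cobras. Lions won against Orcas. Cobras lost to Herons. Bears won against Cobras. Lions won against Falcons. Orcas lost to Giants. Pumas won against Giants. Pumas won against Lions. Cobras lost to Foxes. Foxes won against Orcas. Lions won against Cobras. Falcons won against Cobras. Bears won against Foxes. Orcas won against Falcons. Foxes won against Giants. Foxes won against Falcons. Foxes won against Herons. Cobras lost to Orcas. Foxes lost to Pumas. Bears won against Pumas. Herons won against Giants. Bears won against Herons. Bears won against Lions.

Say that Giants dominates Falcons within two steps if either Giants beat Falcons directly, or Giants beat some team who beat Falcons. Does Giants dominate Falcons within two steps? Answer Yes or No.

Giants did not beat Falcons directly.
Giants beat Cobras, Orcas. Of those, Orcas beat Falcons.

Yes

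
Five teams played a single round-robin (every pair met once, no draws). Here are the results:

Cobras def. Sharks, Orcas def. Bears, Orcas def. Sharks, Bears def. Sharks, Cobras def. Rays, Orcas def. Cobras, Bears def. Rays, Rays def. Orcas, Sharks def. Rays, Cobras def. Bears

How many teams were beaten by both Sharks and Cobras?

Sharks beat: Rays.
Cobras beat: Sharks, Bears, Rays.
Both beat: Rays — 1.

1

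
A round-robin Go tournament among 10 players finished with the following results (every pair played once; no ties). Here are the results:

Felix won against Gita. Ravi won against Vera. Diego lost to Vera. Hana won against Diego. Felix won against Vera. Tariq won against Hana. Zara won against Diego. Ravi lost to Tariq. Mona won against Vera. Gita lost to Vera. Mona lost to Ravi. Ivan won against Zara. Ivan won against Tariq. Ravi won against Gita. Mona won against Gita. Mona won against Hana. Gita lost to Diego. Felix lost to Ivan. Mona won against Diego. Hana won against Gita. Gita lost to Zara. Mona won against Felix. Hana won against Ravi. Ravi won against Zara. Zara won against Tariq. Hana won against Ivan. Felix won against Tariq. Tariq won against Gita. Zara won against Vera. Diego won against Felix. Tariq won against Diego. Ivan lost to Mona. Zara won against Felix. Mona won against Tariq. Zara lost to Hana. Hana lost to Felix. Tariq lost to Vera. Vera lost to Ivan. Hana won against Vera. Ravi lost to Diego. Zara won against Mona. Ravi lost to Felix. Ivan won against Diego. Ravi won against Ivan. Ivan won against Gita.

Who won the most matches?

Mona

Win totals: Tariq 4, Felix 5, Zara 6, Ivan 6, Ravi 5, Hana 6, Diego 3, Mona 7, Vera 3, Gita 0.
Mona leads with 7 wins (next highest: 6).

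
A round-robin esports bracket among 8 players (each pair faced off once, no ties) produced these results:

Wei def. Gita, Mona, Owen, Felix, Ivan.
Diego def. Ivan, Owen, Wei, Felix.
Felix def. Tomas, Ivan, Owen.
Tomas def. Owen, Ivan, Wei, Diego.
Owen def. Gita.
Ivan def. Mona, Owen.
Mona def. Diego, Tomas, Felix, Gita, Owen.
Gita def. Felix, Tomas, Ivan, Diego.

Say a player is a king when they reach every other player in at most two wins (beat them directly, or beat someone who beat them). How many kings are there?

6

Owen cannot reach Mona, Wei in two steps.
Mona reaches everyone (king).
Wei reaches everyone (king).
Ivan cannot reach Wei in two steps.
Diego reaches everyone (king).
Tomas reaches everyone (king).
Gita reaches everyone (king).
Felix reaches everyone (king).
Kings: Mona, Wei, Diego, Tomas, Gita, Felix — 6.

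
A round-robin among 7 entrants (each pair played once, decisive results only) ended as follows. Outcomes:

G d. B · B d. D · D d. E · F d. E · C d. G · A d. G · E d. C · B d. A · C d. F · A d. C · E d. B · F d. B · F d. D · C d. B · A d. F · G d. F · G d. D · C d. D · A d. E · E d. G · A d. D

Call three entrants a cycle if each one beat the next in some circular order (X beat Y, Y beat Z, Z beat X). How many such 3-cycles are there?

Win totals: A 5, B 2, C 4, D 1, E 3, F 3, G 3.
An entrant with w wins dominates both others in C(w,2) triples; summing gives 10 + 1 + 6 + 0 + 3 + 3 + 3 = 26 transitive triples.
Total triples C(7,3) = 35, so cyclic triples = 35 − 26 = 9.

9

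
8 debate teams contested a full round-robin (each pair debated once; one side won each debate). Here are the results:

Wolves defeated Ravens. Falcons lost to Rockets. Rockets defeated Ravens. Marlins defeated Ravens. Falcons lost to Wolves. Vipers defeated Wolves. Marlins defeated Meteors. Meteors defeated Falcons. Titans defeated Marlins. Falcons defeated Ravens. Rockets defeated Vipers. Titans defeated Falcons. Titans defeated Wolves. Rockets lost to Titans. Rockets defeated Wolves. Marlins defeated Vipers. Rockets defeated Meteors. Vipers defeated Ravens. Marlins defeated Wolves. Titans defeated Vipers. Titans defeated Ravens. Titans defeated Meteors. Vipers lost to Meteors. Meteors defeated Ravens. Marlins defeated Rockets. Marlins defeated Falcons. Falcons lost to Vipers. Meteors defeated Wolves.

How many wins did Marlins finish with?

Marlins' results: beat Falcons, Meteors, Ravens, Rockets, Wolves, Vipers; lost to Titans.
That is 6 wins.

6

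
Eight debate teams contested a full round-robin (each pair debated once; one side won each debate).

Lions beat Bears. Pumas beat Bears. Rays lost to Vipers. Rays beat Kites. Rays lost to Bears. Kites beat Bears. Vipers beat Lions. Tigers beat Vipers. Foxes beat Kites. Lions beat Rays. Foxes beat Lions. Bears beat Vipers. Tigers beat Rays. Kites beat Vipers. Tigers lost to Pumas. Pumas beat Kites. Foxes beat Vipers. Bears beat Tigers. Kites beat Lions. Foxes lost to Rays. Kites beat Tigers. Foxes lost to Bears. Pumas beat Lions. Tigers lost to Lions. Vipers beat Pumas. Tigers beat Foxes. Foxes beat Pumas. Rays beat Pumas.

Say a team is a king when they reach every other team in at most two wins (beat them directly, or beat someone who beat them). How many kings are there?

Kites reaches everyone (king).
Bears reaches everyone (king).
Foxes reaches everyone (king).
Pumas reaches everyone (king).
Vipers reaches everyone (king).
Rays reaches everyone (king).
Tigers cannot reach Bears in two steps.
Lions reaches everyone (king).
Kings: Kites, Bears, Foxes, Pumas, Vipers, Rays, Lions — 7.

7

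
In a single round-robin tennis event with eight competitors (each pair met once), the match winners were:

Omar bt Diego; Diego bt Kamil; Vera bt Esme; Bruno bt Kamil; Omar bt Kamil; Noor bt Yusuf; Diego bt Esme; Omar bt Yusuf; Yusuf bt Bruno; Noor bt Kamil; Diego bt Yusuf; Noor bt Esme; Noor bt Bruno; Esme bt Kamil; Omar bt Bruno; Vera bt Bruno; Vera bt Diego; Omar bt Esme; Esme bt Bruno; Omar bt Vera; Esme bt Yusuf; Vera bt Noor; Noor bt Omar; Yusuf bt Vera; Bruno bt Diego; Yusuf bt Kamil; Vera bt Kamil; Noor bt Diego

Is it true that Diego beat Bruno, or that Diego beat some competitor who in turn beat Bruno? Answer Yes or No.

Yes

Diego did not beat Bruno directly.
Diego beat Esme, Kamil, Yusuf. Of those, Esme beat Bruno.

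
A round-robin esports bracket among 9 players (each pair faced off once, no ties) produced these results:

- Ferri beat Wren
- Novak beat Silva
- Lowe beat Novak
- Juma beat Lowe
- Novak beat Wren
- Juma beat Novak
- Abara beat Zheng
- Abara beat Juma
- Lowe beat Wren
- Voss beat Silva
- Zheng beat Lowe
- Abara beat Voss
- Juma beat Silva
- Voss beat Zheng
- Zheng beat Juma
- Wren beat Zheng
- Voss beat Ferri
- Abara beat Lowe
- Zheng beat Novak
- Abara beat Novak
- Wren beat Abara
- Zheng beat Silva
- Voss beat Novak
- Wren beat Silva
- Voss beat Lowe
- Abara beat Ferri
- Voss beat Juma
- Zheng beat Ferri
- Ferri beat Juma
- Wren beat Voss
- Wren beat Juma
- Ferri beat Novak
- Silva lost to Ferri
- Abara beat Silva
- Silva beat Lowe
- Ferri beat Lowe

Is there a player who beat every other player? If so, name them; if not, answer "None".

Highest win total is Abara with 7 (out of 8 possible).
Abara lost to Wren, so no player went undefeated.

None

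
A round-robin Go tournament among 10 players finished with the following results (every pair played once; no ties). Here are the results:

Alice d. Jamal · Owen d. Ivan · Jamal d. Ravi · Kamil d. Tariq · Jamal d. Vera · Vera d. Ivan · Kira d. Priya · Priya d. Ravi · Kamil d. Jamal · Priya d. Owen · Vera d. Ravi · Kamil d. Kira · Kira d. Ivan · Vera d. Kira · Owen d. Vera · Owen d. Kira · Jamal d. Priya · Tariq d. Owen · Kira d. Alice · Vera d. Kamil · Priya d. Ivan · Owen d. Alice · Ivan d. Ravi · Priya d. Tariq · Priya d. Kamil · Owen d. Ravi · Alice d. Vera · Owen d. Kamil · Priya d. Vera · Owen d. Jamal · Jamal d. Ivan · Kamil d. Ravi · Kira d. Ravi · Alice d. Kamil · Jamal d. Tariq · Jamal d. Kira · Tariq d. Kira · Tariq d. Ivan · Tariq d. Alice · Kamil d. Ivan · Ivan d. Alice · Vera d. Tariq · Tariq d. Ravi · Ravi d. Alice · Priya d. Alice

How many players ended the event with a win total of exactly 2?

Win totals: Kamil 5, Vera 5, Tariq 5, Jamal 6, Ivan 2, Kira 4, Alice 3, Owen 7, Priya 7, Ravi 1.
Exactly 2: Ivan — 1 player.

1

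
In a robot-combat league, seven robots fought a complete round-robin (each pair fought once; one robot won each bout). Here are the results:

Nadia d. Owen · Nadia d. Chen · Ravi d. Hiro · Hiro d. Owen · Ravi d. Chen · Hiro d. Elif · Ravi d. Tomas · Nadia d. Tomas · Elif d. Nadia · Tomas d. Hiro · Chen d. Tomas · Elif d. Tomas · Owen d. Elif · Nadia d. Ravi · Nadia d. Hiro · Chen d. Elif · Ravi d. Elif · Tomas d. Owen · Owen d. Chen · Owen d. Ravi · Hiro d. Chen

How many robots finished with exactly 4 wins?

1

Win totals: Tomas 2, Hiro 3, Nadia 5, Ravi 4, Elif 2, Chen 2, Owen 3.
Exactly 4: Ravi — 1 robot.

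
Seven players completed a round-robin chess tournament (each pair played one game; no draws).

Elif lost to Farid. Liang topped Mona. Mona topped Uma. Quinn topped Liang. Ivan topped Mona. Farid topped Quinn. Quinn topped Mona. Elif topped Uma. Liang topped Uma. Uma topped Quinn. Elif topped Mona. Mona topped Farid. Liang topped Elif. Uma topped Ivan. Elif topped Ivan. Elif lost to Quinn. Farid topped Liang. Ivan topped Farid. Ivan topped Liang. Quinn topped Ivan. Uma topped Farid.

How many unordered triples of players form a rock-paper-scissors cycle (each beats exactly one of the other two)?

Win totals: Farid 3, Liang 3, Mona 2, Ivan 3, Quinn 4, Elif 3, Uma 3.
A player with w wins dominates both others in C(w,2) triples; summing gives 3 + 3 + 1 + 3 + 6 + 3 + 3 = 22 transitive triples.
Total triples C(7,3) = 35, so cyclic triples = 35 − 22 = 13.

13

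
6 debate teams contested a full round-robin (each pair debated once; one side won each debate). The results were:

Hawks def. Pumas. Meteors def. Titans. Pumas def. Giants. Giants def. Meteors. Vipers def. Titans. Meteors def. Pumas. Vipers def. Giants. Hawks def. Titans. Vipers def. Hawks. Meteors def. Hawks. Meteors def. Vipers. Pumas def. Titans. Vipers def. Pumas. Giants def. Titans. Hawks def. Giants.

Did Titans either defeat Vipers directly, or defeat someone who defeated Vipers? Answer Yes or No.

Titans did not beat Vipers directly.
Titans beat no one, so there is no intermediate team.

No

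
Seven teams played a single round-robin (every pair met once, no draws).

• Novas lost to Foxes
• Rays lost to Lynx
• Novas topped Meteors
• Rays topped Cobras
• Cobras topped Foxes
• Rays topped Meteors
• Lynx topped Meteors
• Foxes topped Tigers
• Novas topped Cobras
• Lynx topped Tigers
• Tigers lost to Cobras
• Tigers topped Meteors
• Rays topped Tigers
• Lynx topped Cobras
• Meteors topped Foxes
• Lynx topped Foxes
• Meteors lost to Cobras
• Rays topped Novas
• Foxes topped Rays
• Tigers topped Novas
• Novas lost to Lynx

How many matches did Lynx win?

6

Lynx's results: beat Cobras, Meteors, Rays, Foxes, Tigers, Novas; lost to no one.
That is 6 wins.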